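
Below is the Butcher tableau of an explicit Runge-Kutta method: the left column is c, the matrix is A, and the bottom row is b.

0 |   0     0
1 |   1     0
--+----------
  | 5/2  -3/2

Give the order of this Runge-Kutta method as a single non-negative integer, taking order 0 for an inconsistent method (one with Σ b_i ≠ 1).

1

b = (5/2, -3/2)
c = (0, 1)
Σ b_i: 5/2·1 + (-3/2)·1 = 1 ✓
b·c: (-3/2)·1 = -3/2 ≠ 1/2 ⇒ order 1.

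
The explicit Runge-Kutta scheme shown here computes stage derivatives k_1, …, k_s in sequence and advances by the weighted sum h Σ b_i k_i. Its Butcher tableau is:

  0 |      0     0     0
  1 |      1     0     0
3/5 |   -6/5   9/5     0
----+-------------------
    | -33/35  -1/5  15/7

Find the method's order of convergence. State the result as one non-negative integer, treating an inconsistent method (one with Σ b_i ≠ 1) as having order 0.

1

b = (-33/35, -1/5, 15/7)
c = (0, 1, 3/5)
Ac = (0, 0, 9/5)
Σ b_i: (-33/35)·1 + (-1/5)·1 + 15/7·1 = 1 ✓
b·c: (-1/5)·1 + 15/7·3/5 = 38/35 ≠ 1/2 ⇒ order 1.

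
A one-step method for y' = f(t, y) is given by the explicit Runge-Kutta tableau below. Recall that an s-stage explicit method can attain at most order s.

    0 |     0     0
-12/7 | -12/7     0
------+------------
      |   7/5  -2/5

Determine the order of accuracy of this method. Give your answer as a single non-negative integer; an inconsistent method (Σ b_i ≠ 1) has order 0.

b = (7/5, -2/5)
c = (0, -12/7)
Σ b_i: 7/5·1 + (-2/5)·1 = 1 ✓
b·c: (-2/5)·(-12/7) = 24/35 ≠ 1/2 ⇒ order 1.

1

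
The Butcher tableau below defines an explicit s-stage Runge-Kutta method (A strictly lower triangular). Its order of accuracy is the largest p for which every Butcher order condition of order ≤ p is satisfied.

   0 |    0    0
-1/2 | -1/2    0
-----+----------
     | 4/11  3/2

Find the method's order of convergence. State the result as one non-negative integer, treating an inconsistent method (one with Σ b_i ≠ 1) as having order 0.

0

b = (4/11, 3/2)
c = (0, -1/2)
Σ b_i: 4/11·1 + 3/2·1 = 41/22 ≠ 1 ⇒ order 0.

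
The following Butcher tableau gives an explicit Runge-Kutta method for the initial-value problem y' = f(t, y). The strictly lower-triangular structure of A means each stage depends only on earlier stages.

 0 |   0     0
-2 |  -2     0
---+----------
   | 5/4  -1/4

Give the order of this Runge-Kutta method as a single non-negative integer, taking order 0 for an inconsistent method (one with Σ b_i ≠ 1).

b = (5/4, -1/4)
c = (0, -2)
Σ b_i: 5/4·1 + (-1/4)·1 = 1 ✓
b·c: (-1/4)·(-2) = 1/2 ✓; 2 stages ⇒ order 2.

2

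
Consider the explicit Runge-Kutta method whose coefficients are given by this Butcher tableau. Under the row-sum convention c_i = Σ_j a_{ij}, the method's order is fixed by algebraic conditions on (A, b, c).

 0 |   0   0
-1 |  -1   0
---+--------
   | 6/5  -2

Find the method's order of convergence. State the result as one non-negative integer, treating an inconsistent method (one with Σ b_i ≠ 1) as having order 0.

b = (6/5, -2)
c = (0, -1)
Σ b_i: 6/5·1 + (-2)·1 = -4/5 ≠ 1 ⇒ order 0.

0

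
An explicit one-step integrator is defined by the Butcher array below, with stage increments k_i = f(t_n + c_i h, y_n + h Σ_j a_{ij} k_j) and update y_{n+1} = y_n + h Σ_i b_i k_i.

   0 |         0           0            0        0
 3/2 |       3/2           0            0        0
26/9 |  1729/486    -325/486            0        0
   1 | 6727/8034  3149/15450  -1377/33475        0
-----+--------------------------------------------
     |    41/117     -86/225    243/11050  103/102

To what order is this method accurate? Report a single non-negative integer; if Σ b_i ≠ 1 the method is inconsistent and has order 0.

4

b = (41/117, -86/225, 243/11050, 103/102)
c = (0, 3/2, 26/9, 1)
Ac = (0, 0, -325/324, 77/412)
Σ b_i: 41/117·1 + (-86/225)·1 + 243/11050·1 + 103/102·1 = 1 ✓
b·c: (-86/225)·3/2 + 243/11050·26/9 + 103/102·1 = 1/2 ✓
b·c²: (-86/225)·9/4 + 243/11050·676/81 + 103/102·1 = 1/3 ✓
b·Ac: 243/11050·(-325/324) + 103/102·77/412 = 1/6 ✓
b·c³: (-86/225)·27/8 + 243/11050·17576/729 + 103/102·1 = 1/4 ✓
b·(c∘Ac): 243/11050·(-4225/1458) + 103/102·77/412 = 1/8 ✓
b·Ac²: 243/11050·(-325/216) + 103/102·95/824 = 1/12 ✓
b·A²c: 103/102·17/412 = 1/24 ✓; 4 stages ⇒ order 4.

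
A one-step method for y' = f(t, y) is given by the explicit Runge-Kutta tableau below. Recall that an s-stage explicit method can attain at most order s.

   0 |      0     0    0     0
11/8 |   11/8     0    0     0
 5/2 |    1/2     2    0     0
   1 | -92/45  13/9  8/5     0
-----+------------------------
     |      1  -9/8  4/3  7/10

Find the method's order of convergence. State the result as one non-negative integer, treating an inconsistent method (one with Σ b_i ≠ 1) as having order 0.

b = (1, -9/8, 4/3, 7/10)
c = (0, 11/8, 5/2, 1)
Ac = (0, 0, 11/4, 431/72)
Σ b_i: 1·1 + (-9/8)·1 + 4/3·1 + 7/10·1 = 229/120 ≠ 1 ⇒ order 0.

0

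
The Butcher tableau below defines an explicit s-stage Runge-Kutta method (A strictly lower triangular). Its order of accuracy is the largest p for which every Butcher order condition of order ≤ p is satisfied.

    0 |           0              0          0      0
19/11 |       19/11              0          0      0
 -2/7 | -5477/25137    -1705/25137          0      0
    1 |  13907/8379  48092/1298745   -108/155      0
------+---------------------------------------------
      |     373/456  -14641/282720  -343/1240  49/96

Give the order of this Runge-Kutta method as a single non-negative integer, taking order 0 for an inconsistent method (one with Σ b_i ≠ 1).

4

b = (373/456, -14641/282720, -343/1240, 49/96)
c = (0, 19/11, -2/7, 1)
Ac = (0, 0, -155/1323, 116/441)
Σ b_i: 373/456·1 + (-14641/282720)·1 + (-343/1240)·1 + 49/96·1 = 1 ✓
b·c: (-14641/282720)·19/11 + (-343/1240)·(-2/7) + 49/96·1 = 1/2 ✓
b·c²: (-14641/282720)·361/121 + (-343/1240)·4/49 + 49/96·1 = 1/3 ✓
b·Ac: (-343/1240)·(-155/1323) + 49/96·116/441 = 1/6 ✓
b·c³: (-14641/282720)·6859/1331 + (-343/1240)·(-8/343) + 49/96·1 = 1/4 ✓
b·(c∘Ac): (-343/1240)·310/9261 + 49/96·116/441 = 1/8 ✓
b·Ac²: (-343/1240)·(-2945/14553) + 49/96·260/4851 = 1/12 ✓
b·A²c: 49/96·4/49 = 1/24 ✓; 4 stages ⇒ order 4.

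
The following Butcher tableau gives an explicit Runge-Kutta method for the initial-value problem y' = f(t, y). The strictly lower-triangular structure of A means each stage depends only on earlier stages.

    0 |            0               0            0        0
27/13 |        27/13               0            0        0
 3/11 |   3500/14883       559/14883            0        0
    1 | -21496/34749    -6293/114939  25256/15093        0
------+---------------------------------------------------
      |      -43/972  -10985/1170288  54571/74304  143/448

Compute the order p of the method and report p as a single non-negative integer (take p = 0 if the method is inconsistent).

4

b = (-43/972, -10985/1170288, 54571/74304, 143/448)
c = (0, 27/13, 3/11, 1)
Ac = (0, 0, 387/4961, 49/143)
Σ b_i: (-43/972)·1 + (-10985/1170288)·1 + 54571/74304·1 + 143/448·1 = 1 ✓
b·c: (-10985/1170288)·27/13 + 54571/74304·3/11 + 143/448·1 = 1/2 ✓
b·c²: (-10985/1170288)·729/169 + 54571/74304·9/121 + 143/448·1 = 1/3 ✓
b·Ac: 54571/74304·387/4961 + 143/448·49/143 = 1/6 ✓
b·c³: (-10985/1170288)·19683/2197 + 54571/74304·27/1331 + 143/448·1 = 1/4 ✓
b·(c∘Ac): 54571/74304·1161/54571 + 143/448·49/143 = 1/8 ✓
b·Ac²: 54571/74304·10449/64493 + 143/448·(-623/5577) = 1/12 ✓
b·A²c: 143/448·56/429 = 1/24 ✓; 4 stages ⇒ order 4.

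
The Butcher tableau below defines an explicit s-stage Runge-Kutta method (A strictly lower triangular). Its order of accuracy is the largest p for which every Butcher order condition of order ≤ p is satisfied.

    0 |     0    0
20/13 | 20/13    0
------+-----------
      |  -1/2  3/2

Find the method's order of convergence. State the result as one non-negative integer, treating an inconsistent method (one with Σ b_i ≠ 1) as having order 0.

b = (-1/2, 3/2)
c = (0, 20/13)
Σ b_i: (-1/2)·1 + 3/2·1 = 1 ✓
b·c: 3/2·20/13 = 30/13 ≠ 1/2 ⇒ order 1.

1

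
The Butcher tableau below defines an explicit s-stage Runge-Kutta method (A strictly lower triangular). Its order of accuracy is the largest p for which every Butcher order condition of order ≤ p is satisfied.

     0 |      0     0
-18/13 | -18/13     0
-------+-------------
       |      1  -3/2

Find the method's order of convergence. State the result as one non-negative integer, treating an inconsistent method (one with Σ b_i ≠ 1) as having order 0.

b = (1, -3/2)
c = (0, -18/13)
Σ b_i: 1·1 + (-3/2)·1 = -1/2 ≠ 1 ⇒ order 0.

0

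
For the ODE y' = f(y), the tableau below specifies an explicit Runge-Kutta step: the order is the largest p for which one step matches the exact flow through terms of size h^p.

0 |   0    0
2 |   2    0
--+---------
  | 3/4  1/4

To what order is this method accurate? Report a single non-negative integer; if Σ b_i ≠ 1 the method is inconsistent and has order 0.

2

b = (3/4, 1/4)
c = (0, 2)
Σ b_i: 3/4·1 + 1/4·1 = 1 ✓
b·c: 1/4·2 = 1/2 ✓; 2 stages ⇒ order 2.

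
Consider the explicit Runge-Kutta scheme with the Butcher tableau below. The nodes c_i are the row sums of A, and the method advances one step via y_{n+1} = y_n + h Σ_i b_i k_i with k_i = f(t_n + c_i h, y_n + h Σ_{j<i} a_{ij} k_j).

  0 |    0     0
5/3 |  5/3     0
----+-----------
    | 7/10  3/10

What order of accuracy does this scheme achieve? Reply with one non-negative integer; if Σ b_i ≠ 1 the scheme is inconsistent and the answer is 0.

2

b = (7/10, 3/10)
c = (0, 5/3)
Σ b_i: 7/10·1 + 3/10·1 = 1 ✓
b·c: 3/10·5/3 = 1/2 ✓; 2 stages ⇒ order 2.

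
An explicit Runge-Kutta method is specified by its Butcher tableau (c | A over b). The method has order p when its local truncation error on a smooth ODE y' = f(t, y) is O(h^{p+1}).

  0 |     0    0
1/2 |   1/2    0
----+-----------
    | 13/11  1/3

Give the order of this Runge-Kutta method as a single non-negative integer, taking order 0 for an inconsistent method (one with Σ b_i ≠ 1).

0

b = (13/11, 1/3)
c = (0, 1/2)
Σ b_i: 13/11·1 + 1/3·1 = 50/33 ≠ 1 ⇒ order 0.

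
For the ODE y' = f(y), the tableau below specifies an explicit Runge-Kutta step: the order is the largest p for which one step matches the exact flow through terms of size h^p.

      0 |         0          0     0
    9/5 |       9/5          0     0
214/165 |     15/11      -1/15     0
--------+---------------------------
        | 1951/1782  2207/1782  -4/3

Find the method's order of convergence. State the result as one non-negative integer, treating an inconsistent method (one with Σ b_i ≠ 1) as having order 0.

b = (1951/1782, 2207/1782, -4/3)
c = (0, 9/5, 214/165)
Ac = (0, 0, -3/25)
Σ b_i: 1951/1782·1 + 2207/1782·1 + (-4/3)·1 = 1 ✓
b·c: 2207/1782·9/5 + (-4/3)·214/165 = 1/2 ✓
b·c²: 2207/1782·81/25 + (-4/3)·45796/27225 = 289111/163350 ≠ 1/3 ⇒ order 2.
b·Ac: (-4/3)·(-3/25) = 4/25 ≠ 1/6

2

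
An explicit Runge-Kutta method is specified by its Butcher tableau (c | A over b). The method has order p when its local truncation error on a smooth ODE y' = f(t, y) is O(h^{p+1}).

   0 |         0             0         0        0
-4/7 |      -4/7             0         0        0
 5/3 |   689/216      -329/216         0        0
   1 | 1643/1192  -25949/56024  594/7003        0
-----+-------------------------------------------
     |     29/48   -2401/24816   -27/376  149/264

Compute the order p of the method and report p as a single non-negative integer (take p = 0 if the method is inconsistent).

4

b = (29/48, -2401/24816, -27/376, 149/264)
c = (0, -4/7, 5/3, 1)
Ac = (0, 0, 47/54, 121/298)
Σ b_i: 29/48·1 + (-2401/24816)·1 + (-27/376)·1 + 149/264·1 = 1 ✓
b·c: (-2401/24816)·(-4/7) + (-27/376)·5/3 + 149/264·1 = 1/2 ✓
b·c²: (-2401/24816)·16/49 + (-27/376)·25/9 + 149/264·1 = 1/3 ✓
b·Ac: (-27/376)·47/54 + 149/264·121/298 = 1/6 ✓
b·c³: (-2401/24816)·(-64/343) + (-27/376)·125/27 + 149/264·1 = 1/4 ✓
b·(c∘Ac): (-27/376)·235/162 + 149/264·121/298 = 1/8 ✓
b·Ac²: (-27/376)·(-94/189) + 149/264·88/1043 = 1/12 ✓
b·A²c: 149/264·11/149 = 1/24 ✓; 4 stages ⇒ order 4.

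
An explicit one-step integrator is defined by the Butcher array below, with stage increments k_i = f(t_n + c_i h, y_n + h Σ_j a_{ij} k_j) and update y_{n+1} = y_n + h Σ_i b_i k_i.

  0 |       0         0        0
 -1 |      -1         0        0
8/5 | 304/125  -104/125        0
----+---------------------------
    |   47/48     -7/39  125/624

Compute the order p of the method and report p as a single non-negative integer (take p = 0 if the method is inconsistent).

b = (47/48, -7/39, 125/624)
c = (0, -1, 8/5)
Ac = (0, 0, 104/125)
Σ b_i: 47/48·1 + (-7/39)·1 + 125/624·1 = 1 ✓
b·c: (-7/39)·(-1) + 125/624·8/5 = 1/2 ✓
b·c²: (-7/39)·1 + 125/624·64/25 = 1/3 ✓
b·Ac: 125/624·104/125 = 1/6 ✓; 3 stages ⇒ order 3.

3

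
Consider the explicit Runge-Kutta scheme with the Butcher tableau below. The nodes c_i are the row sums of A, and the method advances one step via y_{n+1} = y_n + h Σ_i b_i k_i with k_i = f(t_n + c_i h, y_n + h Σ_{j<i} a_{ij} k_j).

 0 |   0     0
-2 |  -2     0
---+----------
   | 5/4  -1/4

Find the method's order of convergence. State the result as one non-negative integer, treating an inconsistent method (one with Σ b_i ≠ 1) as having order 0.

b = (5/4, -1/4)
c = (0, -2)
Σ b_i: 5/4·1 + (-1/4)·1 = 1 ✓
b·c: (-1/4)·(-2) = 1/2 ✓; 2 stages ⇒ order 2.

2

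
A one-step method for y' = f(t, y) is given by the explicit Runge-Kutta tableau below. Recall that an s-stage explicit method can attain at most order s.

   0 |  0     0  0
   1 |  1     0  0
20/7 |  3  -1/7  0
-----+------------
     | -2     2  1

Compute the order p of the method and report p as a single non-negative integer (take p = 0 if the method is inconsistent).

1

b = (-2, 2, 1)
c = (0, 1, 20/7)
Ac = (0, 0, -1/7)
Σ b_i: (-2)·1 + 2·1 + 1·1 = 1 ✓
b·c: 2·1 + 1·20/7 = 34/7 ≠ 1/2 ⇒ order 1.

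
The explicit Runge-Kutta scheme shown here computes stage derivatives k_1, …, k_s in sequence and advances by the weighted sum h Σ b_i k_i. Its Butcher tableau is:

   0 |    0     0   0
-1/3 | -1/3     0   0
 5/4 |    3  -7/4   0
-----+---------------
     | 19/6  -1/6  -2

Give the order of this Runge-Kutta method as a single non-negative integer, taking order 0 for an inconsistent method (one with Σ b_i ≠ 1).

b = (19/6, -1/6, -2)
c = (0, -1/3, 5/4)
Ac = (0, 0, 7/12)
Σ b_i: 19/6·1 + (-1/6)·1 + (-2)·1 = 1 ✓
b·c: (-1/6)·(-1/3) + (-2)·5/4 = -22/9 ≠ 1/2 ⇒ order 1.

1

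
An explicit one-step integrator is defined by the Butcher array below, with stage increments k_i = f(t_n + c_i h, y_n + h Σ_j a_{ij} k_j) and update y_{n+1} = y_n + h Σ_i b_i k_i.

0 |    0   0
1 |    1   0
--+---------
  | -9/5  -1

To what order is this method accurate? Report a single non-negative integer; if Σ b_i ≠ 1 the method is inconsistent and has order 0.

b = (-9/5, -1)
c = (0, 1)
Σ b_i: (-9/5)·1 + (-1)·1 = -14/5 ≠ 1 ⇒ order 0.

0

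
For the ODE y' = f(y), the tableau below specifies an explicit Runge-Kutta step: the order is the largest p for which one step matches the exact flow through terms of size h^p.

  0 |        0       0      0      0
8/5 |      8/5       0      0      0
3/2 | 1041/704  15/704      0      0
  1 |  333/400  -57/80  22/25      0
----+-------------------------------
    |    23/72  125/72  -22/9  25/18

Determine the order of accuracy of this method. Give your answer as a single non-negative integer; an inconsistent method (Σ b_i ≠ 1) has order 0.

4

b = (23/72, 125/72, -22/9, 25/18)
c = (0, 8/5, 3/2, 1)
Ac = (0, 0, 3/88, 9/50)
Σ b_i: 23/72·1 + 125/72·1 + (-22/9)·1 + 25/18·1 = 1 ✓
b·c: 125/72·8/5 + (-22/9)·3/2 + 25/18·1 = 1/2 ✓
b·c²: 125/72·64/25 + (-22/9)·9/4 + 25/18·1 = 1/3 ✓
b·Ac: (-22/9)·3/88 + 25/18·9/50 = 1/6 ✓
b·c³: 125/72·512/125 + (-22/9)·27/8 + 25/18·1 = 1/4 ✓
b·(c∘Ac): (-22/9)·9/176 + 25/18·9/50 = 1/8 ✓
b·Ac²: (-22/9)·3/55 + 25/18·39/250 = 1/12 ✓
b·A²c: 25/18·3/100 = 1/24 ✓; 4 stages ⇒ order 4.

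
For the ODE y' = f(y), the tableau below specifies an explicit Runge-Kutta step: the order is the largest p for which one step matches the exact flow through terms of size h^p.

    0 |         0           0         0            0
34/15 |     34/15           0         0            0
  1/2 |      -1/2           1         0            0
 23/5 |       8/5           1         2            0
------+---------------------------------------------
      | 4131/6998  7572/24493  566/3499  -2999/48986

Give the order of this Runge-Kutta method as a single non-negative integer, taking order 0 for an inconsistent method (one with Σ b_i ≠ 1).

3

b = (4131/6998, 7572/24493, 566/3499, -2999/48986)
c = (0, 34/15, 1/2, 23/5)
Ac = (0, 0, 34/15, 49/15)
Σ b_i: 4131/6998·1 + 7572/24493·1 + 566/3499·1 + (-2999/48986)·1 = 1 ✓
b·c: 7572/24493·34/15 + 566/3499·1/2 + (-2999/48986)·23/5 = 1/2 ✓
b·c²: 7572/24493·1156/225 + 566/3499·1/4 + (-2999/48986)·529/25 = 1/3 ✓
b·Ac: 566/3499·34/15 + (-2999/48986)·49/15 = 1/6 ✓
b·c³: 7572/24493·39304/3375 + 566/3499·1/8 + (-2999/48986)·12167/125 = -7364491/3149100 ≠ 1/4 ⇒ order 3.
b·(c∘Ac): 566/3499·17/15 + (-2999/48986)·1127/75 = -128873/174950 ≠ 1/8
b·Ac²: 566/3499·1156/225 + (-2999/48986)·2537/450 = 428473/881748 ≠ 1/12
b·A²c: (-2999/48986)·68/15 = -101966/367395 ≠ 1/24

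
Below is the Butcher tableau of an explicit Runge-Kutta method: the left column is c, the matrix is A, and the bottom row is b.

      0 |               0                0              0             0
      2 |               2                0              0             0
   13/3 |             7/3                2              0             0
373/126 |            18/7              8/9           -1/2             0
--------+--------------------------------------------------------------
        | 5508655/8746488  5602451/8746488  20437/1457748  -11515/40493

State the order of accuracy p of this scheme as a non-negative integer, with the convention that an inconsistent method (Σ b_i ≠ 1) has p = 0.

b = (5508655/8746488, 5602451/8746488, 20437/1457748, -11515/40493)
c = (0, 2, 13/3, 373/126)
Ac = (0, 0, 4, -7/18)
Σ b_i: 5508655/8746488·1 + 5602451/8746488·1 + 20437/1457748·1 + (-11515/40493)·1 = 1 ✓
b·c: 5602451/8746488·2 + 20437/1457748·13/3 + (-11515/40493)·373/126 = 1/2 ✓
b·c²: 5602451/8746488·4 + 20437/1457748·169/9 + (-11515/40493)·139129/15876 = 1/3 ✓
b·Ac: 20437/1457748·4 + (-11515/40493)·(-7/18) = 1/6 ✓
b·c³: 5602451/8746488·8 + 20437/1457748·2197/27 + (-11515/40493)·51895117/2000376 = -1838642845/1653086232 ≠ 1/4 ⇒ order 3.
b·(c∘Ac): 20437/1457748·52/3 + (-11515/40493)·(-373/324) = 7483267/13119732 ≠ 1/8
b·Ac²: 20437/1457748·8 + (-11515/40493)·(-35/6) = 1290823/728874 ≠ 1/12
b·A²c: (-11515/40493)·(-2) = 23030/40493 ≠ 1/24

3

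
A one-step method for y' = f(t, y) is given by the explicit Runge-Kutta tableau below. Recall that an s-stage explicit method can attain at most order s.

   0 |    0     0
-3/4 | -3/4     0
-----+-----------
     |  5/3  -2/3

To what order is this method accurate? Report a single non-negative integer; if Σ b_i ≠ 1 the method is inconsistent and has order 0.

2

b = (5/3, -2/3)
c = (0, -3/4)
Σ b_i: 5/3·1 + (-2/3)·1 = 1 ✓
b·c: (-2/3)·(-3/4) = 1/2 ✓; 2 stages ⇒ order 2.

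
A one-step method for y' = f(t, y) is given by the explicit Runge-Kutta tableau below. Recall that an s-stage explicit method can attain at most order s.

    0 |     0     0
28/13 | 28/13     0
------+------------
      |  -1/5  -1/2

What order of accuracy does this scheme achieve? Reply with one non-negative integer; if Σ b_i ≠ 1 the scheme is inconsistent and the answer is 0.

b = (-1/5, -1/2)
c = (0, 28/13)
Σ b_i: (-1/5)·1 + (-1/2)·1 = -7/10 ≠ 1 ⇒ order 0.

0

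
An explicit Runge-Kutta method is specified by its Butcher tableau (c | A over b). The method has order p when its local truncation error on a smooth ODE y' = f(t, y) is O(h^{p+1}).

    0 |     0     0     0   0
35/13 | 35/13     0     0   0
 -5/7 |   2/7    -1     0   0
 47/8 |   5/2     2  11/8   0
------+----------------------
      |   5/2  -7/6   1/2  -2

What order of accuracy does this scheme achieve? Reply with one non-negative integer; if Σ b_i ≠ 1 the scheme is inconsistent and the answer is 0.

b = (5/2, -7/6, 1/2, -2)
c = (0, 35/13, -5/7, 47/8)
Ac = (0, 0, -35/13, 3205/728)
Σ b_i: 5/2·1 + (-7/6)·1 + 1/2·1 + (-2)·1 = -1/6 ≠ 1 ⇒ order 0.

0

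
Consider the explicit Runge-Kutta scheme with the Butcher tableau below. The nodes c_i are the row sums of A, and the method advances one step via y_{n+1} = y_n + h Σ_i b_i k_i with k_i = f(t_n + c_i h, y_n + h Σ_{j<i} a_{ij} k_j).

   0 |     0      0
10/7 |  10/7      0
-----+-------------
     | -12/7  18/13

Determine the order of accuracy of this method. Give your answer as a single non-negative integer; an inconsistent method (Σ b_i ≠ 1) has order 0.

b = (-12/7, 18/13)
c = (0, 10/7)
Σ b_i: (-12/7)·1 + 18/13·1 = -30/91 ≠ 1 ⇒ order 0.

0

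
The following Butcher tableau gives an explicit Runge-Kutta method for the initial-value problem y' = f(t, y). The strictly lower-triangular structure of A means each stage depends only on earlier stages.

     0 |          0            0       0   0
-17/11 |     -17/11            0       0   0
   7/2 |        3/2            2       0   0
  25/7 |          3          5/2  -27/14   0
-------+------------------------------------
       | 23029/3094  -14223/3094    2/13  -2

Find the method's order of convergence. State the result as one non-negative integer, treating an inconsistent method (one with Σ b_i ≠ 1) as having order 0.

2

b = (23029/3094, -14223/3094, 2/13, -2)
c = (0, -17/11, 7/2, 25/7)
Ac = (0, 0, -34/11, -467/44)
Σ b_i: 23029/3094·1 + (-14223/3094)·1 + 2/13·1 + (-2)·1 = 1 ✓
b·c: (-14223/3094)·(-17/11) + 2/13·7/2 + (-2)·25/7 = 1/2 ✓
b·c²: (-14223/3094)·289/121 + 2/13·49/4 + (-2)·625/49 = -242478/7007 ≠ 1/3 ⇒ order 2.
b·Ac: 2/13·(-34/11) + (-2)·(-467/44) = 5935/286 ≠ 1/6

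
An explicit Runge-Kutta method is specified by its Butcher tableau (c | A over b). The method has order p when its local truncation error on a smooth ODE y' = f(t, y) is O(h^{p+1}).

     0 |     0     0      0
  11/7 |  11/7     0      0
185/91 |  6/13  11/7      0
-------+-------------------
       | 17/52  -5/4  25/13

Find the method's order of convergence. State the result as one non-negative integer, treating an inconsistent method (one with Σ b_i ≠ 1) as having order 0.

b = (17/52, -5/4, 25/13)
c = (0, 11/7, 185/91)
Ac = (0, 0, 121/49)
Σ b_i: 17/52·1 + (-5/4)·1 + 25/13·1 = 1 ✓
b·c: (-5/4)·11/7 + 25/13·185/91 = 1315/676 ≠ 1/2 ⇒ order 1.

1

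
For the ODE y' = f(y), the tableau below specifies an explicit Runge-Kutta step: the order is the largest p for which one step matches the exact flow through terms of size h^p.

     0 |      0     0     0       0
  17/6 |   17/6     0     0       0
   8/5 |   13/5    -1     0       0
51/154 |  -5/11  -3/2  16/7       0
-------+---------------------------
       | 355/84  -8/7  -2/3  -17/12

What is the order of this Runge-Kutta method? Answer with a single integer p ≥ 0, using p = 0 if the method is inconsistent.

b = (355/84, -8/7, -2/3, -17/12)
c = (0, 17/6, 8/5, 51/154)
Ac = (0, 0, -17/6, -83/140)
Σ b_i: 355/84·1 + (-8/7)·1 + (-2/3)·1 + (-17/12)·1 = 1 ✓
b·c: (-8/7)·17/6 + (-2/3)·8/5 + (-17/12)·51/154 = -44111/9240 ≠ 1/2 ⇒ order 1.

1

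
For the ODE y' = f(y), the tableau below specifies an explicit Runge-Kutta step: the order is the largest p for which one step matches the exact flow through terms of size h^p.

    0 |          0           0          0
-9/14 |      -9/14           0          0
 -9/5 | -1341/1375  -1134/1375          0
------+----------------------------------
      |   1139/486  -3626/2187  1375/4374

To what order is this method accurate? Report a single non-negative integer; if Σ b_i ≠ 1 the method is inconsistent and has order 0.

3

b = (1139/486, -3626/2187, 1375/4374)
c = (0, -9/14, -9/5)
Ac = (0, 0, 729/1375)
Σ b_i: 1139/486·1 + (-3626/2187)·1 + 1375/4374·1 = 1 ✓
b·c: (-3626/2187)·(-9/14) + 1375/4374·(-9/5) = 1/2 ✓
b·c²: (-3626/2187)·81/196 + 1375/4374·81/25 = 1/3 ✓
b·Ac: 1375/4374·729/1375 = 1/6 ✓; 3 stages ⇒ order 3.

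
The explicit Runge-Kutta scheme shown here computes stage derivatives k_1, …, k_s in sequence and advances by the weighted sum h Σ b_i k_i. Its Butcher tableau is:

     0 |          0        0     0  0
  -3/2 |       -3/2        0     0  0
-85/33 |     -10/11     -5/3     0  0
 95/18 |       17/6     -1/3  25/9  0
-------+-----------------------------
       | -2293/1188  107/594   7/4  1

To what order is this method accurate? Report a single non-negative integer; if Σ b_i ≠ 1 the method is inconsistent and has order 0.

b = (-2293/1188, 107/594, 7/4, 1)
c = (0, -3/2, -85/33, 95/18)
Ac = (0, 0, 5/2, -3953/594)
Σ b_i: (-2293/1188)·1 + 107/594·1 + 7/4·1 + 1·1 = 1 ✓
b·c: 107/594·(-3/2) + 7/4·(-85/33) + 1·95/18 = 1/2 ✓
b·c²: 107/594·9/4 + 7/4·7225/1089 + 1·9025/324 = 3126179/78408 ≠ 1/3 ⇒ order 2.
b·Ac: 7/4·5/2 + 1·(-3953/594) = -5417/2376 ≠ 1/6

2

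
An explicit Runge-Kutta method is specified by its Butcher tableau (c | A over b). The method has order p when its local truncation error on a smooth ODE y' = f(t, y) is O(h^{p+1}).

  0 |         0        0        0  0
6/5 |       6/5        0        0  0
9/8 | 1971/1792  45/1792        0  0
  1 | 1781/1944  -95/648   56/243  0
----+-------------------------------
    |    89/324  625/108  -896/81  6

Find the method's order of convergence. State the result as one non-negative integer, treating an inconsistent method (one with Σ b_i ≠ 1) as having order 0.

4

b = (89/324, 625/108, -896/81, 6)
c = (0, 6/5, 9/8, 1)
Ac = (0, 0, 27/896, 1/12)
Σ b_i: 89/324·1 + 625/108·1 + (-896/81)·1 + 6·1 = 1 ✓
b·c: 625/108·6/5 + (-896/81)·9/8 + 6·1 = 1/2 ✓
b·c²: 625/108·36/25 + (-896/81)·81/64 + 6·1 = 1/3 ✓
b·Ac: (-896/81)·27/896 + 6·1/12 = 1/6 ✓
b·c³: 625/108·216/125 + (-896/81)·729/512 + 6·1 = 1/4 ✓
b·(c∘Ac): (-896/81)·243/7168 + 6·1/12 = 1/8 ✓
b·Ac²: (-896/81)·81/2240 + 6·29/360 = 1/12 ✓
b·A²c: 6·1/144 = 1/24 ✓; 4 stages ⇒ order 4.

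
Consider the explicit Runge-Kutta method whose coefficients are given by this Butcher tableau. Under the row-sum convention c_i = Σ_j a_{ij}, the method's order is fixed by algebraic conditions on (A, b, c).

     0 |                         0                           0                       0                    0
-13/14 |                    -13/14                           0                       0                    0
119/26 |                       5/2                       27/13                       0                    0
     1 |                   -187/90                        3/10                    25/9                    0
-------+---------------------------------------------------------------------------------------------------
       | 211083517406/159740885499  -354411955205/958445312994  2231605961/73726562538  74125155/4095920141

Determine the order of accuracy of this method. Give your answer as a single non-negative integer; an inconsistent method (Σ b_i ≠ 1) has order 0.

b = (211083517406/159740885499, -354411955205/958445312994, 2231605961/73726562538, 74125155/4095920141)
c = (0, -13/14, 119/26, 1)
Ac = (0, 0, -27/14, 203687/16380)
Σ b_i: 211083517406/159740885499·1 + (-354411955205/958445312994)·1 + 2231605961/73726562538·1 + 74125155/4095920141·1 = 1 ✓
b·c: (-354411955205/958445312994)·(-13/14) + 2231605961/73726562538·119/26 + 74125155/4095920141·1 = 1/2 ✓
b·c²: (-354411955205/958445312994)·169/196 + 2231605961/73726562538·14161/676 + 74125155/4095920141·1 = 1/3 ✓
b·Ac: 2231605961/73726562538·(-27/14) + 74125155/4095920141·203687/16380 = 1/6 ✓
b·c³: (-354411955205/958445312994)·(-2197/2744) + 2231605961/73726562538·1685159/17576 + 74125155/4095920141·1 = 28771159683647/8945489587944 ≠ 1/4 ⇒ order 3.
b·(c∘Ac): 2231605961/73726562538·(-459/52) + 74125155/4095920141·203687/16380 = -28995327541/688114583688 ≠ 1/8
b·Ac²: 2231605961/73726562538·351/196 + 74125155/4095920141·174243397/2981160 = 4973517208921/4472744793972 ≠ 1/12
b·A²c: 74125155/4095920141·(-75/14) = -5559386625/57342881974 ≠ 1/24

3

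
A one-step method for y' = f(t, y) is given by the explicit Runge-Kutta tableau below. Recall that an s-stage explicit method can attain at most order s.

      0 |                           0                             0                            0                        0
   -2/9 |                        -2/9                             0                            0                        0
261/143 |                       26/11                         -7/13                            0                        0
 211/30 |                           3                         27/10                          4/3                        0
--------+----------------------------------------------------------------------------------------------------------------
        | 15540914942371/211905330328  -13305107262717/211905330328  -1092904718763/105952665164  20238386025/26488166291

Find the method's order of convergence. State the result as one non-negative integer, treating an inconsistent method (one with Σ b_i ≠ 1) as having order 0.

3

b = (15540914942371/211905330328, -13305107262717/211905330328, -1092904718763/105952665164, 20238386025/26488166291)
c = (0, -2/9, 261/143, 211/30)
Ac = (0, 0, 14/117, 1311/715)
Σ b_i: 15540914942371/211905330328·1 + (-13305107262717/211905330328)·1 + (-1092904718763/105952665164)·1 + 20238386025/26488166291·1 = 1 ✓
b·c: (-13305107262717/211905330328)·(-2/9) + (-1092904718763/105952665164)·261/143 + 20238386025/26488166291·211/30 = 1/2 ✓
b·c²: (-13305107262717/211905330328)·4/81 + (-1092904718763/105952665164)·68121/20449 + 20238386025/26488166291·44521/900 = 1/3 ✓
b·Ac: (-1092904718763/105952665164)·14/117 + 20238386025/26488166291·1311/715 = 1/6 ✓
b·c³: (-13305107262717/211905330328)·(-8/729) + (-1092904718763/105952665164)·17779581/2924207 + 20238386025/26488166291·9393931/27000 = 833729803754751083/4090832401982040 ≠ 1/4 ⇒ order 3.
b·(c∘Ac): (-1092904718763/105952665164)·406/1859 + 20238386025/26488166291·92207/7150 = 201324149919/26488166291 ≠ 1/8
b·Ac²: (-1092904718763/105952665164)·(-28/1053) + 20238386025/26488166291·1403318/306735 = 385544959014887/102270810049551 ≠ 1/12
b·A²c: 20238386025/26488166291·56/351 = 29060246600/238393496619 ≠ 1/24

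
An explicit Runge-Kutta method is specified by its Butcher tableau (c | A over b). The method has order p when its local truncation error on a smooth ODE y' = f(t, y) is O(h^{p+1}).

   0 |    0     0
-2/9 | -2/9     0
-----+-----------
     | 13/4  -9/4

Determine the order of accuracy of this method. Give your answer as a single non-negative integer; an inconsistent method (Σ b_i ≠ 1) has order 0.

b = (13/4, -9/4)
c = (0, -2/9)
Σ b_i: 13/4·1 + (-9/4)·1 = 1 ✓
b·c: (-9/4)·(-2/9) = 1/2 ✓; 2 stages ⇒ order 2.

2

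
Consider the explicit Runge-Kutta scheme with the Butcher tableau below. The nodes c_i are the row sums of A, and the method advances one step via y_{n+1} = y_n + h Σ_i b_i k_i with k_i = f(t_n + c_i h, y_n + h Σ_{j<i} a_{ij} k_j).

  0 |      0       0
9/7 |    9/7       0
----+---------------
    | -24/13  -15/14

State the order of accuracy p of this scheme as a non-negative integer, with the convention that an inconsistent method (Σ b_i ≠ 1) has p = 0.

b = (-24/13, -15/14)
c = (0, 9/7)
Σ b_i: (-24/13)·1 + (-15/14)·1 = -531/182 ≠ 1 ⇒ order 0.

0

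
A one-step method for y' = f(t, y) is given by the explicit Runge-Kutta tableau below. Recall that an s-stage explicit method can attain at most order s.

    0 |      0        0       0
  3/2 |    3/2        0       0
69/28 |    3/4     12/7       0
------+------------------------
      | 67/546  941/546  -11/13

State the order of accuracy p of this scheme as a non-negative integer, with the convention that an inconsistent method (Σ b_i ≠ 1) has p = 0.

2

b = (67/546, 941/546, -11/13)
c = (0, 3/2, 69/28)
Ac = (0, 0, 18/7)
Σ b_i: 67/546·1 + 941/546·1 + (-11/13)·1 = 1 ✓
b·c: 941/546·3/2 + (-11/13)·69/28 = 1/2 ✓
b·c²: 941/546·9/4 + (-11/13)·4761/784 = -12849/10192 ≠ 1/3 ⇒ order 2.
b·Ac: (-11/13)·18/7 = -198/91 ≠ 1/6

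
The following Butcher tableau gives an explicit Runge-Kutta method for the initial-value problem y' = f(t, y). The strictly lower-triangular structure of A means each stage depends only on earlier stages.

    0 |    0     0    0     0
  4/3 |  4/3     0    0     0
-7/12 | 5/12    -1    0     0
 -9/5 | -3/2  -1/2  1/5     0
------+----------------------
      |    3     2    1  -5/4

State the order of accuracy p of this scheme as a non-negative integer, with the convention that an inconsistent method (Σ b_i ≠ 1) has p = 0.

b = (3, 2, 1, -5/4)
c = (0, 4/3, -7/12, -9/5)
Ac = (0, 0, -4/3, -47/60)
Σ b_i: 3·1 + 2·1 + 1·1 + (-5/4)·1 = 19/4 ≠ 1 ⇒ order 0.

0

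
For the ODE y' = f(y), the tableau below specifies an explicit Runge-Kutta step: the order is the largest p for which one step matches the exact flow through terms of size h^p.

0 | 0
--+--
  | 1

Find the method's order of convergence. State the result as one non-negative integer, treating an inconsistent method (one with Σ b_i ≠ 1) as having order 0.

b = (1)
c = (0)
Σ b_i: 1·1 = 1 ✓; 1 stage ⇒ order 1.

1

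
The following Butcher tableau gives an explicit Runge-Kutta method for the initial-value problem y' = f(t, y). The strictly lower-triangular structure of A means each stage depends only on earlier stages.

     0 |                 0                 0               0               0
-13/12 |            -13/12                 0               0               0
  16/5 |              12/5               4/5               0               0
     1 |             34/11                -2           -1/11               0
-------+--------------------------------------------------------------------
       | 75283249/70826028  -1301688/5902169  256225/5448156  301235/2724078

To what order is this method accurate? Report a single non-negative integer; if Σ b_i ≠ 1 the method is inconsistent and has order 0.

3

b = (75283249/70826028, -1301688/5902169, 256225/5448156, 301235/2724078)
c = (0, -13/12, 16/5, 1)
Ac = (0, 0, -13/15, 619/330)
Σ b_i: 75283249/70826028·1 + (-1301688/5902169)·1 + 256225/5448156·1 + 301235/2724078·1 = 1 ✓
b·c: (-1301688/5902169)·(-13/12) + 256225/5448156·16/5 + 301235/2724078·1 = 1/2 ✓
b·c²: (-1301688/5902169)·169/144 + 256225/5448156·256/25 + 301235/2724078·1 = 1/3 ✓
b·Ac: 256225/5448156·(-13/15) + 301235/2724078·619/330 = 1/6 ✓
b·c³: (-1301688/5902169)·(-2197/1728) + 256225/5448156·4096/125 + 301235/2724078·1 = 105261263/54481560 ≠ 1/4 ⇒ order 3.
b·(c∘Ac): 256225/5448156·(-208/75) + 301235/2724078·619/330 = 1258471/16344468 ≠ 1/8
b·Ac²: 256225/5448156·169/180 + 301235/2724078·(-64907/19800) = -52032269/163444680 ≠ 1/12
b·A²c: 301235/2724078·13/165 = 71201/8172234 ≠ 1/24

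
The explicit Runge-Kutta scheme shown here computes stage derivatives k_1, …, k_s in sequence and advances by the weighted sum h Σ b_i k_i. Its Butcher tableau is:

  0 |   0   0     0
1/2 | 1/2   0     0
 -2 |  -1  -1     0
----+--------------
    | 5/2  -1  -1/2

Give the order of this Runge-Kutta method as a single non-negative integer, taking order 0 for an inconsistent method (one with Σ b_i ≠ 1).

b = (5/2, -1, -1/2)
c = (0, 1/2, -2)
Ac = (0, 0, -1/2)
Σ b_i: 5/2·1 + (-1)·1 + (-1/2)·1 = 1 ✓
b·c: (-1)·1/2 + (-1/2)·(-2) = 1/2 ✓
b·c²: (-1)·1/4 + (-1/2)·4 = -9/4 ≠ 1/3 ⇒ order 2.
b·Ac: (-1/2)·(-1/2) = 1/4 ≠ 1/6

2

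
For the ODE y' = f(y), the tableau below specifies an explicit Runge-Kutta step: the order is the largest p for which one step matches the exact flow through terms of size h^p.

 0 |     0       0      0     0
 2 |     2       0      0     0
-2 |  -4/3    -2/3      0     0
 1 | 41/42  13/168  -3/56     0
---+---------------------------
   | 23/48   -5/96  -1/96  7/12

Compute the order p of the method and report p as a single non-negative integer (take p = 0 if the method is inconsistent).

b = (23/48, -5/96, -1/96, 7/12)
c = (0, 2, -2, 1)
Ac = (0, 0, -4/3, 11/42)
Σ b_i: 23/48·1 + (-5/96)·1 + (-1/96)·1 + 7/12·1 = 1 ✓
b·c: (-5/96)·2 + (-1/96)·(-2) + 7/12·1 = 1/2 ✓
b·c²: (-5/96)·4 + (-1/96)·4 + 7/12·1 = 1/3 ✓
b·Ac: (-1/96)·(-4/3) + 7/12·11/42 = 1/6 ✓
b·c³: (-5/96)·8 + (-1/96)·(-8) + 7/12·1 = 1/4 ✓
b·(c∘Ac): (-1/96)·8/3 + 7/12·11/42 = 1/8 ✓
b·Ac²: (-1/96)·(-8/3) + 7/12·2/21 = 1/12 ✓
b·A²c: 7/12·1/14 = 1/24 ✓; 4 stages ⇒ order 4.

4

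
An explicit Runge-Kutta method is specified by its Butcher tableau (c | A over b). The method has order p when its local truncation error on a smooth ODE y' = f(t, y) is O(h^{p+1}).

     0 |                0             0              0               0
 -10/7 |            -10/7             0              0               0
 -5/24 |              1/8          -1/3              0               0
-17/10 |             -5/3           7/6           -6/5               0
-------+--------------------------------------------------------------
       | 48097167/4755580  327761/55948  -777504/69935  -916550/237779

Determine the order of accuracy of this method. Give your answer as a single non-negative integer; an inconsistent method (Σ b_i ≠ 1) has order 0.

3

b = (48097167/4755580, 327761/55948, -777504/69935, -916550/237779)
c = (0, -10/7, -5/24, -17/10)
Ac = (0, 0, 10/21, -17/12)
Σ b_i: 48097167/4755580·1 + 327761/55948·1 + (-777504/69935)·1 + (-916550/237779)·1 = 1 ✓
b·c: 327761/55948·(-10/7) + (-777504/69935)·(-5/24) + (-916550/237779)·(-17/10) = 1/2 ✓
b·c²: 327761/55948·100/49 + (-777504/69935)·25/576 + (-916550/237779)·289/100 = 1/3 ✓
b·Ac: (-777504/69935)·10/21 + (-916550/237779)·(-17/12) = 1/6 ✓
b·c³: 327761/55948·(-1000/343) + (-777504/69935)·(-125/13824) + (-916550/237779)·(-4913/1000) = 138076693/70494480 ≠ 1/4 ⇒ order 3.
b·(c∘Ac): (-777504/69935)·(-25/252) + (-916550/237779)·289/120 = -1373015/167844 ≠ 1/8
b·Ac²: (-777504/69935)·(-100/147) + (-916550/237779)·1565/672 = -16138385/11413392 ≠ 1/12
b·A²c: (-916550/237779)·(-4/7) = 3666200/1664453 ≠ 1/24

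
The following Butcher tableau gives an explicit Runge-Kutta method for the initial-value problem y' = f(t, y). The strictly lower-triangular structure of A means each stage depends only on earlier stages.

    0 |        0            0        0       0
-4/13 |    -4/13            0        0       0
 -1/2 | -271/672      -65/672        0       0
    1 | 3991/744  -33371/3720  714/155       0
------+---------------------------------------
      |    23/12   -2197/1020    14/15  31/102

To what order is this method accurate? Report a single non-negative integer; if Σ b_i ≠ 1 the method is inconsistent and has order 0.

b = (23/12, -2197/1020, 14/15, 31/102)
c = (0, -4/13, -1/2, 1)
Ac = (0, 0, 5/168, 85/186)
Σ b_i: 23/12·1 + (-2197/1020)·1 + 14/15·1 + 31/102·1 = 1 ✓
b·c: (-2197/1020)·(-4/13) + 14/15·(-1/2) + 31/102·1 = 1/2 ✓
b·c²: (-2197/1020)·16/169 + 14/15·1/4 + 31/102·1 = 1/3 ✓
b·Ac: 14/15·5/168 + 31/102·85/186 = 1/6 ✓
b·c³: (-2197/1020)·(-64/2197) + 14/15·(-1/8) + 31/102·1 = 1/4 ✓
b·(c∘Ac): 14/15·(-5/336) + 31/102·85/186 = 1/8 ✓
b·Ac²: 14/15·(-5/546) + 31/102·731/2418 = 1/12 ✓
b·A²c: 31/102·17/124 = 1/24 ✓; 4 stages ⇒ order 4.

4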